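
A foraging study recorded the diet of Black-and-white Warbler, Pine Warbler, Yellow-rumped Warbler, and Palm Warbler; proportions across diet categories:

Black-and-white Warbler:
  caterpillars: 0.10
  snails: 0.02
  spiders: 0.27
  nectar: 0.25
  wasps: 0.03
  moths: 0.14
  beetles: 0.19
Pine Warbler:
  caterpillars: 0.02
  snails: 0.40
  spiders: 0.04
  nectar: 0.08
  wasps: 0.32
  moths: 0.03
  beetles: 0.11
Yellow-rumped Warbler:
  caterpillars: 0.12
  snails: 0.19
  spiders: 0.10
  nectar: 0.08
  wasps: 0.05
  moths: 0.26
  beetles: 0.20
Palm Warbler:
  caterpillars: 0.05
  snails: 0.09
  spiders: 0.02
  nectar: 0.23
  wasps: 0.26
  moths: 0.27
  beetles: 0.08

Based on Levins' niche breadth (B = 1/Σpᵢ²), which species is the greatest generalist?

Yellow-rumped Warbler

Σp_Blacᵢ² = 0.10² + 0.02² + 0.27² + 0.25² + 0.03² + 0.14² + 0.19² = 0.0100 + 0.0004 + 0.0729 + 0.0625 + 0.0009 + 0.0196 + 0.0361 = 0.2024
B_Blac = 1 / 0.2024 = 4.9407
Σp_Pineᵢ² = 0.02² + 0.40² + 0.04² + 0.08² + 0.32² + 0.03² + 0.11² = 0.0004 + 0.1600 + 0.0016 + 0.0064 + 0.1024 + 0.0009 + 0.0121 = 0.2838
B_Pine = 1 / 0.2838 = 3.5236
Σp_Yellᵢ² = 0.12² + 0.19² + 0.10² + 0.08² + 0.05² + 0.26² + 0.20² = 0.0144 + 0.0361 + 0.0100 + 0.0064 + 0.0025 + 0.0676 + 0.0400 = 0.1770
B_Yell = 1 / 0.1770 = 5.6497
Σp_Palmᵢ² = 0.05² + 0.09² + 0.02² + 0.23² + 0.26² + 0.27² + 0.08² = 0.0025 + 0.0081 + 0.0004 + 0.0529 + 0.0676 + 0.0729 + 0.0064 = 0.2108
B_Palm = 1 / 0.2108 = 4.7438
Highest B → broadest niche (most generalist): Yellow-rumped Warbler (B = 5.65).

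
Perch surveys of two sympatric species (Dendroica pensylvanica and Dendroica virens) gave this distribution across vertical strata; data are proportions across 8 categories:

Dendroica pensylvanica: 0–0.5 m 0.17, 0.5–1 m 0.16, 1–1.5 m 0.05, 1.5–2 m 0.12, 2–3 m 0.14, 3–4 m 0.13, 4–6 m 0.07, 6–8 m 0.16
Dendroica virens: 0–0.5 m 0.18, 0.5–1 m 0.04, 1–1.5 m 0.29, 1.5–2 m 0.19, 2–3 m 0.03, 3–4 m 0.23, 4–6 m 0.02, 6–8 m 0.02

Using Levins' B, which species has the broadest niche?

Σp_pensᵢ² = 0.17² + 0.16² + 0.05² + 0.12² + 0.14² + 0.13² + 0.07² + 0.16² = 0.0289 + 0.0256 + 0.0025 + 0.0144 + 0.0196 + 0.0169 + 0.0049 + 0.0256 = 0.1384
B_pens = 1 / 0.1384 = 7.2254
Σp_vireᵢ² = 0.18² + 0.04² + 0.29² + 0.19² + 0.03² + 0.23² + 0.02² + 0.02² = 0.0324 + 0.0016 + 0.0841 + 0.0361 + 0.0009 + 0.0529 + 0.0004 + 0.0004 = 0.2088
B_vire = 1 / 0.2088 = 4.7893
Highest B → broadest niche (most generalist): Dendroica pensylvanica (B = 7.23).

Dendroica pensylvanica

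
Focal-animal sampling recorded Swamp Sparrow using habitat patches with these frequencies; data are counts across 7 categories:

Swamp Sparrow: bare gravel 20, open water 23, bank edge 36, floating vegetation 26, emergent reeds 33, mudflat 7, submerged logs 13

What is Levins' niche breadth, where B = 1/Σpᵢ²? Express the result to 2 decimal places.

Proportions for Swamp Sparrow (n=158): 20/158=0.1266, 23/158=0.1456, 36/158=0.2278, 26/158=0.1646, 33/158=0.2089, 7/158=0.0443, 13/158=0.0823
Σpᵢ² = 0.1266² + 0.1456² + 0.2278² + 0.1646² + 0.2089² + 0.0443² + 0.0823² = 0.016028 + 0.021199 + 0.051893 + 0.027093 + 0.043639 + 0.001962 + 0.006773 = 0.168587
B = 1 / 0.168587 = 5.9317

5.93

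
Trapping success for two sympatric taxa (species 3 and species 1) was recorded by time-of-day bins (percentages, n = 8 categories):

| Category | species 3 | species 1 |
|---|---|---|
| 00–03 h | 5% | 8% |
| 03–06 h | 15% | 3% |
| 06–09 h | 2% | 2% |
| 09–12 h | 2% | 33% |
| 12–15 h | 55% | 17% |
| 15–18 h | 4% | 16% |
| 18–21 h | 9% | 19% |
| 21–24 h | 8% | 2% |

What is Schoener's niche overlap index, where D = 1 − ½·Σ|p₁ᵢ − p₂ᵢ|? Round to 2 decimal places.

Convert percentages to proportions (divide by 100).
Σ|p₁ᵢ − p₂ᵢ| = 0.03 + 0.12 + 0.00 + 0.31 + 0.38 + 0.12 + 0.10 + 0.06 = 1.12
D = 1 − ½ × 1.12 = 1 − 0.560 = 0.4400

0.44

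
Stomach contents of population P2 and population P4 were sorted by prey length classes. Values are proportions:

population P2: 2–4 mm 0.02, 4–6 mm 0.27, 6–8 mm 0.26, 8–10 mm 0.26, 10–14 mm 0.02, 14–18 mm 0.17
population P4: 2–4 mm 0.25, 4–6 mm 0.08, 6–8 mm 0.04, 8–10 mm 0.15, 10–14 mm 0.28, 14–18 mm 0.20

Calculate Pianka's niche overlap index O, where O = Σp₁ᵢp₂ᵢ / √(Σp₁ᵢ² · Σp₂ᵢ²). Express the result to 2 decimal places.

0.52

Σ p₁ᵢp₂ᵢ = 0.0050 + 0.0216 + 0.0104 + 0.0390 + 0.0056 + 0.0340 = 0.1156
Σp_1ᵢ² = 0.02² + 0.27² + 0.26² + 0.26² + 0.02² + 0.17² = 0.0004 + 0.0729 + 0.0676 + 0.0676 + 0.0004 + 0.0289 = 0.2378
Σp_2ᵢ² = 0.25² + 0.08² + 0.04² + 0.15² + 0.28² + 0.20² = 0.0625 + 0.0064 + 0.0016 + 0.0225 + 0.0784 + 0.0400 = 0.2114
O = 0.1156 / √(0.2378 × 0.2114) = 0.1156 / 0.22421 = 0.5156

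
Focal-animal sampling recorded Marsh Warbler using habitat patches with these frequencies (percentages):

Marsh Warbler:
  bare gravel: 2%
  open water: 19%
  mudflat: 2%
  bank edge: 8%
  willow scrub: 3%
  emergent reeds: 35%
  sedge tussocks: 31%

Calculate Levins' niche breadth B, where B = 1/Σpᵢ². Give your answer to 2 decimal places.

3.81

Convert percentages to proportions (divide by 100).
Σpᵢ² = 0.02² + 0.19² + 0.02² + 0.08² + 0.03² + 0.35² + 0.31² = 0.0004 + 0.0361 + 0.0004 + 0.0064 + 0.0009 + 0.1225 + 0.0961 = 0.2628
B = 1 / 0.2628 = 3.8052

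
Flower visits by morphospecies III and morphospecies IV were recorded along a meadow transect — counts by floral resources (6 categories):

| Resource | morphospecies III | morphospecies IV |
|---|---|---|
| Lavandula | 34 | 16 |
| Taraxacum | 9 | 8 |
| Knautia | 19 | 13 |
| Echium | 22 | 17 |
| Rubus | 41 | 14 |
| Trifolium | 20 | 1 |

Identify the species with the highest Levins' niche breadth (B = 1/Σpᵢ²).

Proportions for morphospecies III (n=145): 34/145=0.2345, 9/145=0.0621, 19/145=0.1310, 22/145=0.1517, 41/145=0.2828, 20/145=0.1379
Proportions for morphospecies IV (n=69): 16/69=0.2319, 8/69=0.1159, 13/69=0.1884, 17/69=0.2464, 14/69=0.2029, 1/69=0.0145
Σp_IIIᵢ² = 0.2345² + 0.0621² + 0.1310² + 0.1517² + 0.2828² + 0.1379² = 0.054990 + 0.003856 + 0.017161 + 0.023013 + 0.079976 + 0.019016 = 0.198012
B_III = 1 / 0.198012 = 5.0502
Σp_IVᵢ² = 0.2319² + 0.1159² + 0.1884² + 0.2464² + 0.2029² + 0.0145² = 0.053778 + 0.013433 + 0.035495 + 0.060713 + 0.041168 + 0.000210 = 0.204797
B_IV = 1 / 0.204797 = 4.8829
Highest B → broadest niche (most generalist): morphospecies III (B = 5.05).

morphospecies III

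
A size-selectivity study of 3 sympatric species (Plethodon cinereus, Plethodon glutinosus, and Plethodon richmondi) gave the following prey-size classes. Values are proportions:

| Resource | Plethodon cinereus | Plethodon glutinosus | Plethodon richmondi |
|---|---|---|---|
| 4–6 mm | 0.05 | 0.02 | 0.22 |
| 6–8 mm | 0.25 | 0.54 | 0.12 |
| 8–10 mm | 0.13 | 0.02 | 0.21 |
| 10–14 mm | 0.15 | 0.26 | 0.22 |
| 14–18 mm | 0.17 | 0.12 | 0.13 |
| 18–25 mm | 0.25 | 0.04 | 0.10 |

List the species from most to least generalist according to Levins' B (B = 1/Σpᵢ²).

Σp_cineᵢ² = 0.05² + 0.25² + 0.13² + 0.15² + 0.17² + 0.25² = 0.0025 + 0.0625 + 0.0169 + 0.0225 + 0.0289 + 0.0625 = 0.1958
B_cine = 1 / 0.1958 = 5.1073
Σp_glutᵢ² = 0.02² + 0.54² + 0.02² + 0.26² + 0.12² + 0.04² = 0.0004 + 0.2916 + 0.0004 + 0.0676 + 0.0144 + 0.0016 = 0.3760
B_glut = 1 / 0.3760 = 2.6596
Σp_richᵢ² = 0.22² + 0.12² + 0.21² + 0.22² + 0.13² + 0.10² = 0.0484 + 0.0144 + 0.0441 + 0.0484 + 0.0169 + 0.0100 = 0.1822
B_rich = 1 / 0.1822 = 5.4885
Ranking by B (broadest → narrowest): Plethodon richmondi (5.49) > Plethodon cinereus (5.11) > Plethodon glutinosus (2.66)

Plethodon richmondi > Plethodon cinereus > Plethodon glutinosus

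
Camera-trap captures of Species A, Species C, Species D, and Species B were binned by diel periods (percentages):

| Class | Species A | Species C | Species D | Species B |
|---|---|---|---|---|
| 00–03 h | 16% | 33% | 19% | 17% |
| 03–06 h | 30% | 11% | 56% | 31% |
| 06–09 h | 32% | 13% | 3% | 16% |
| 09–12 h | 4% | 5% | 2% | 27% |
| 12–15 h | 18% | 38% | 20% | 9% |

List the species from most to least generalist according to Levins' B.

Convert percentages to proportions (divide by 100).
Σp_Aᵢ² = 0.16² + 0.30² + 0.32² + 0.04² + 0.18² = 0.0256 + 0.0900 + 0.1024 + 0.0016 + 0.0324 = 0.2520
B_A = 1 / 0.2520 = 3.9683
Σp_Cᵢ² = 0.33² + 0.11² + 0.13² + 0.05² + 0.38² = 0.1089 + 0.0121 + 0.0169 + 0.0025 + 0.1444 = 0.2848
B_C = 1 / 0.2848 = 3.5112
Σp_Dᵢ² = 0.19² + 0.56² + 0.03² + 0.02² + 0.20² = 0.0361 + 0.3136 + 0.0009 + 0.0004 + 0.0400 = 0.3910
B_D = 1 / 0.3910 = 2.5575
Σp_Bᵢ² = 0.17² + 0.31² + 0.16² + 0.27² + 0.09² = 0.0289 + 0.0961 + 0.0256 + 0.0729 + 0.0081 = 0.2316
B_B = 1 / 0.2316 = 4.3178
Ranking by B (broadest → narrowest): Species B (4.32) > Species A (3.97) > Species C (3.51) > Species D (2.56)

Species B > Species A > Species C > Species D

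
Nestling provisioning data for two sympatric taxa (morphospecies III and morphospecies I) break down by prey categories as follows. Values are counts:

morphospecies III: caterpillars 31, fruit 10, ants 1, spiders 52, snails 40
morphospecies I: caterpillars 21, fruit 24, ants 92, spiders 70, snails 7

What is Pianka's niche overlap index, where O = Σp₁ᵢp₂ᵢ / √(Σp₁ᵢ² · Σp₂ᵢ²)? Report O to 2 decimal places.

Proportions for morphospecies III (n=134): 31/134=0.2313, 10/134=0.0746, 1/134=0.0075, 52/134=0.3881, 40/134=0.2985
Proportions for morphospecies I (n=214): 21/214=0.0981, 24/214=0.1121, 92/214=0.4299, 70/214=0.3271, 7/214=0.0327
Σ p₁ᵢp₂ᵢ = 0.022691 + 0.008363 + 0.003224 + 0.126948 + 0.009761 = 0.170987
Σp_1ᵢ² = 0.2313² + 0.0746² + 0.0075² + 0.3881² + 0.2985² = 0.053500 + 0.005565 + 0.000056 + 0.150622 + 0.089102 = 0.298845
Σp_2ᵢ² = 0.0981² + 0.1121² + 0.4299² + 0.3271² + 0.0327² = 0.009624 + 0.012566 + 0.184814 + 0.106994 + 0.001069 = 0.315067
O = 0.170987 / √(0.298845 × 0.315067) = 0.170987 / 0.3068488 = 0.5572

0.56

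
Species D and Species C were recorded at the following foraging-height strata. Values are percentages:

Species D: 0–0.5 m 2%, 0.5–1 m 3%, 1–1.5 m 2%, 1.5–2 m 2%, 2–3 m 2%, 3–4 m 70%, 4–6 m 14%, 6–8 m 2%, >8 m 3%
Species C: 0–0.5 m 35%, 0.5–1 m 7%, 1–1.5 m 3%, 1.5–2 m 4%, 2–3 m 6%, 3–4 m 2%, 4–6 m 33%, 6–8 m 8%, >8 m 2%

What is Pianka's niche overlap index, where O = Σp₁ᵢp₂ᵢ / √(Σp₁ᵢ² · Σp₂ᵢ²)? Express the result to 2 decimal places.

0.21

Convert percentages to proportions (divide by 100).
Σ p₁ᵢp₂ᵢ = 0.0070 + 0.0021 + 0.0006 + 0.0008 + 0.0012 + 0.0140 + 0.0462 + 0.0016 + 0.0006 = 0.0741
Σp_1ᵢ² = 0.02² + 0.03² + 0.02² + 0.02² + 0.02² + 0.70² + 0.14² + 0.02² + 0.03² = 0.0004 + 0.0009 + 0.0004 + 0.0004 + 0.0004 + 0.4900 + 0.0196 + 0.0004 + 0.0009 = 0.5134
Σp_2ᵢ² = 0.35² + 0.07² + 0.03² + 0.04² + 0.06² + 0.02² + 0.33² + 0.08² + 0.02² = 0.1225 + 0.0049 + 0.0009 + 0.0016 + 0.0036 + 0.0004 + 0.1089 + 0.0064 + 0.0004 = 0.2496
O = 0.0741 / √(0.5134 × 0.2496) = 0.0741 / 0.35797 = 0.2070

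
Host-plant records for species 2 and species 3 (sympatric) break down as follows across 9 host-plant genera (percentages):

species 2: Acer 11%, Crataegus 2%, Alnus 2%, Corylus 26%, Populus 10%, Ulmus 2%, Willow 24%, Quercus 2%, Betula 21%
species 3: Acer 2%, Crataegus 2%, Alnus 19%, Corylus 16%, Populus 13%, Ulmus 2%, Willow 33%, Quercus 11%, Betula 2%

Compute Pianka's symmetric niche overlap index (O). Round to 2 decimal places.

Convert percentages to proportions (divide by 100).
Σ p₁ᵢp₂ᵢ = 0.0022 + 0.0004 + 0.0038 + 0.0416 + 0.0130 + 0.0004 + 0.0792 + 0.0022 + 0.0042 = 0.1470
Σp_1ᵢ² = 0.11² + 0.02² + 0.02² + 0.26² + 0.10² + 0.02² + 0.24² + 0.02² + 0.21² = 0.0121 + 0.0004 + 0.0004 + 0.0676 + 0.0100 + 0.0004 + 0.0576 + 0.0004 + 0.0441 = 0.1930
Σp_2ᵢ² = 0.02² + 0.02² + 0.19² + 0.16² + 0.13² + 0.02² + 0.33² + 0.11² + 0.02² = 0.0004 + 0.0004 + 0.0361 + 0.0256 + 0.0169 + 0.0004 + 0.1089 + 0.0121 + 0.0004 = 0.2012
O = 0.1470 / √(0.1930 × 0.2012) = 0.1470 / 0.19706 = 0.7460

0.75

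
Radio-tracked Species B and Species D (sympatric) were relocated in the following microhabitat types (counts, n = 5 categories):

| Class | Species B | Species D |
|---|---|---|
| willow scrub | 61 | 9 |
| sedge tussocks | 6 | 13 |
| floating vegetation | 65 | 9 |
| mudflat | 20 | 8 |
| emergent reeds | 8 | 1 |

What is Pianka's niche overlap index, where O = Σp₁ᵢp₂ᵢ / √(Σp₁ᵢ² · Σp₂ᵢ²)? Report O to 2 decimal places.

0.75

Proportions for Species B (n=160): 61/160=0.3813, 6/160=0.0375, 65/160=0.4063, 20/160=0.1250, 8/160=0.0500
Proportions for Species D (n=40): 9/40=0.2250, 13/40=0.3250, 9/40=0.2250, 8/40=0.2000, 1/40=0.0250
Σ p₁ᵢp₂ᵢ = 0.085793 + 0.012188 + 0.091418 + 0.025000 + 0.001250 = 0.215649
Σp_1ᵢ² = 0.3813² + 0.0375² + 0.4063² + 0.1250² + 0.0500² = 0.145390 + 0.001406 + 0.165080 + 0.015625 + 0.002500 = 0.330001
Σp_2ᵢ² = 0.2250² + 0.3250² + 0.2250² + 0.2000² + 0.0250² = 0.050625 + 0.105625 + 0.050625 + 0.040000 + 0.000625 = 0.247500
O = 0.215649 / √(0.330001 × 0.247500) = 0.215649 / 0.2857888 = 0.7546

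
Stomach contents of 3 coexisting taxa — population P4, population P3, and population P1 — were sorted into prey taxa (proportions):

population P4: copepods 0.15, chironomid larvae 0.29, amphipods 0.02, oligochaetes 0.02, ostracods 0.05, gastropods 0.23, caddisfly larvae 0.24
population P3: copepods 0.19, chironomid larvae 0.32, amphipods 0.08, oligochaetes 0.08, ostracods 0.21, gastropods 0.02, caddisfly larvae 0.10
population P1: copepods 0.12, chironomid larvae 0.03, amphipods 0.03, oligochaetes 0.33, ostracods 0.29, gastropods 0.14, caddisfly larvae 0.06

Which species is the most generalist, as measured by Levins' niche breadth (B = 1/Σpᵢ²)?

Σp_P4ᵢ² = 0.15² + 0.29² + 0.02² + 0.02² + 0.05² + 0.23² + 0.24² = 0.0225 + 0.0841 + 0.0004 + 0.0004 + 0.0025 + 0.0529 + 0.0576 = 0.2204
B_P4 = 1 / 0.2204 = 4.5372
Σp_P3ᵢ² = 0.19² + 0.32² + 0.08² + 0.08² + 0.21² + 0.02² + 0.10² = 0.0361 + 0.1024 + 0.0064 + 0.0064 + 0.0441 + 0.0004 + 0.0100 = 0.2058
B_P3 = 1 / 0.2058 = 4.8591
Σp_P1ᵢ² = 0.12² + 0.03² + 0.03² + 0.33² + 0.29² + 0.14² + 0.06² = 0.0144 + 0.0009 + 0.0009 + 0.1089 + 0.0841 + 0.0196 + 0.0036 = 0.2324
B_P1 = 1 / 0.2324 = 4.3029
Highest B → broadest niche (most generalist): population P3 (B = 4.86).

population P3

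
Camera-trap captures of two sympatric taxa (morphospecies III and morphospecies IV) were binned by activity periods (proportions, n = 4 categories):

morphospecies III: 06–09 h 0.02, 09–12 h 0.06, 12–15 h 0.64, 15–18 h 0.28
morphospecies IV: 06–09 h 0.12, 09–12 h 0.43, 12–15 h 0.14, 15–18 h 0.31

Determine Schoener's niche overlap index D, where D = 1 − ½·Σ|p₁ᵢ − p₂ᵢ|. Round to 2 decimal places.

0.50

Σ|p₁ᵢ − p₂ᵢ| = 0.10 + 0.37 + 0.50 + 0.03 = 1.00
D = 1 − ½ × 1.00 = 1 − 0.500 = 0.5000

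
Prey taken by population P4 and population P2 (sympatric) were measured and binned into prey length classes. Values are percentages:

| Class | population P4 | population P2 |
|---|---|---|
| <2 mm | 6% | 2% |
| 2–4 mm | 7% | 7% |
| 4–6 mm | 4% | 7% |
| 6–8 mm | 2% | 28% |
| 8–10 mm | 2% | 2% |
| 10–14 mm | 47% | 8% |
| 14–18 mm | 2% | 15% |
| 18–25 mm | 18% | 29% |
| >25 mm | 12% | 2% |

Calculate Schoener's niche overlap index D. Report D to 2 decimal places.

Convert percentages to proportions (divide by 100).
Σ|p₁ᵢ − p₂ᵢ| = 0.04 + 0.00 + 0.03 + 0.26 + 0.00 + 0.39 + 0.13 + 0.11 + 0.10 = 1.06
D = 1 − ½ × 1.06 = 1 − 0.530 = 0.4700

0.47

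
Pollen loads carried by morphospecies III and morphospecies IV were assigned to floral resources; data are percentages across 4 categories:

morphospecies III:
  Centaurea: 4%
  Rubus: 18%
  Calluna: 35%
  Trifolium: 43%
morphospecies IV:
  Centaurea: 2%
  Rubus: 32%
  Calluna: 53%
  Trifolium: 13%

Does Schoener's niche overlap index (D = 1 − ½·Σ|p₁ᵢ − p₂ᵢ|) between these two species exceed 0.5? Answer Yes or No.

Yes

Convert percentages to proportions (divide by 100).
Σ|p₁ᵢ − p₂ᵢ| = 0.02 + 0.14 + 0.18 + 0.30 = 0.64
D = 1 − ½ × 0.64 = 1 − 0.320 = 0.6800
D = 0.6800 > 0.5 → Yes.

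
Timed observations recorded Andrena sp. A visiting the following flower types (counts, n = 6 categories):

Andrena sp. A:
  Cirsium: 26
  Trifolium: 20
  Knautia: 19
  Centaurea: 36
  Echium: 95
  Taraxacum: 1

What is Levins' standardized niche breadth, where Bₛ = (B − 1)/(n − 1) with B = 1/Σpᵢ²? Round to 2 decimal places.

0.46

Proportions for Andrena sp. A (n=197): 26/197=0.1320, 20/197=0.1015, 19/197=0.0964, 36/197=0.1827, 95/197=0.4822, 1/197=0.0051
Σpᵢ² = 0.1320² + 0.1015² + 0.0964² + 0.1827² + 0.4822² + 0.0051² = 0.017424 + 0.010302 + 0.009293 + 0.033379 + 0.232517 + 0.000026 = 0.302941
B = 1 / 0.302941 = 3.3010
Bₛ = (B − 1)/(n − 1) = (3.3010 − 1)/(6 − 1) = 2.3010/5 = 0.4602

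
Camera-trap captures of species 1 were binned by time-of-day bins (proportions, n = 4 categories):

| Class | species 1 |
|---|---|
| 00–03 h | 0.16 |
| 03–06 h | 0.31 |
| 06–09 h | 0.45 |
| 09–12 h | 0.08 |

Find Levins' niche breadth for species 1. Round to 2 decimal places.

3.02

Σpᵢ² = 0.16² + 0.31² + 0.45² + 0.08² = 0.0256 + 0.0961 + 0.2025 + 0.0064 = 0.3306
B = 1 / 0.3306 = 3.0248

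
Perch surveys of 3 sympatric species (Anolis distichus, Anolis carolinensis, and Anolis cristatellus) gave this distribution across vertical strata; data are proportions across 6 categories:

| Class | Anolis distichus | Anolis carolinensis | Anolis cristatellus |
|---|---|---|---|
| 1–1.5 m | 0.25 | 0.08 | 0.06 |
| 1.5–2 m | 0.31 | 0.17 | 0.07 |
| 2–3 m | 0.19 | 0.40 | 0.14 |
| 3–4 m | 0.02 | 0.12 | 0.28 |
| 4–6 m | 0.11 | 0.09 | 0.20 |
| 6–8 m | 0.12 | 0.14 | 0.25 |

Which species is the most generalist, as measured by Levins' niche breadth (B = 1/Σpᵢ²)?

Σp_distᵢ² = 0.25² + 0.31² + 0.19² + 0.02² + 0.11² + 0.12² = 0.0625 + 0.0961 + 0.0361 + 0.0004 + 0.0121 + 0.0144 = 0.2216
B_dist = 1 / 0.2216 = 4.5126
Σp_caroᵢ² = 0.08² + 0.17² + 0.40² + 0.12² + 0.09² + 0.14² = 0.0064 + 0.0289 + 0.1600 + 0.0144 + 0.0081 + 0.0196 = 0.2374
B_caro = 1 / 0.2374 = 4.2123
Σp_crisᵢ² = 0.06² + 0.07² + 0.14² + 0.28² + 0.20² + 0.25² = 0.0036 + 0.0049 + 0.0196 + 0.0784 + 0.0400 + 0.0625 = 0.2090
B_cris = 1 / 0.2090 = 4.7847
Highest B → broadest niche (most generalist): Anolis cristatellus (B = 4.78).

Anolis cristatellus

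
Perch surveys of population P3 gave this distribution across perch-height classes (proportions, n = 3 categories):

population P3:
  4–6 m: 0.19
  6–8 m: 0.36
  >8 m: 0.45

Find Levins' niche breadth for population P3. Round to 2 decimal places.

Σpᵢ² = 0.19² + 0.36² + 0.45² = 0.0361 + 0.1296 + 0.2025 = 0.3682
B = 1 / 0.3682 = 2.7159

2.72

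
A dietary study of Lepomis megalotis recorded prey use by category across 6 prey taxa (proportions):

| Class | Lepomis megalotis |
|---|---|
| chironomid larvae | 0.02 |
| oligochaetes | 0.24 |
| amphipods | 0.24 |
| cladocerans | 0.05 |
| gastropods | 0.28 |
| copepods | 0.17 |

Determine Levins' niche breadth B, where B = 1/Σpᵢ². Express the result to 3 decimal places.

4.437

Σpᵢ² = 0.02² + 0.24² + 0.24² + 0.05² + 0.28² + 0.17² = 0.0004 + 0.0576 + 0.0576 + 0.0025 + 0.0784 + 0.0289 = 0.2254
B = 1 / 0.2254 = 4.43656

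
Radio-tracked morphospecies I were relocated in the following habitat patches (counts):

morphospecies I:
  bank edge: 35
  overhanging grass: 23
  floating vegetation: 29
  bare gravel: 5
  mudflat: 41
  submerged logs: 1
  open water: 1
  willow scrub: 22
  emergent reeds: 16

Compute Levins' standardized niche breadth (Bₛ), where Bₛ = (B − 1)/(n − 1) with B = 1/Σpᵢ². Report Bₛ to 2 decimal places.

0.62

Proportions for morphospecies I (n=173): 35/173=0.2023, 23/173=0.1329, 29/173=0.1676, 5/173=0.0289, 41/173=0.2370, 1/173=0.0058, 1/173=0.0058, 22/173=0.1272, 16/173=0.0925
Σpᵢ² = 0.2023² + 0.1329² + 0.1676² + 0.0289² + 0.2370² + 0.0058² + 0.0058² + 0.1272² + 0.0925² = 0.040925 + 0.017662 + 0.028090 + 0.000835 + 0.056169 + 0.000034 + 0.000034 + 0.016180 + 0.008556 = 0.168485
B = 1 / 0.168485 = 5.9352
Bₛ = (B − 1)/(n − 1) = (5.9352 − 1)/(9 − 1) = 4.9352/8 = 0.6169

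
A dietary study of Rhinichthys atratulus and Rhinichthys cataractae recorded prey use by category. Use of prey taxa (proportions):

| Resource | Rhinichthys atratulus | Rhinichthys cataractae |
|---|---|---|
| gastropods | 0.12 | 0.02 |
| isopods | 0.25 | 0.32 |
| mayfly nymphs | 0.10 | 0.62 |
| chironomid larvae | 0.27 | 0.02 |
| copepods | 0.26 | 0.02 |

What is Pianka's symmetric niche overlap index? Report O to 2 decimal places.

Σ p₁ᵢp₂ᵢ = 0.0024 + 0.0800 + 0.0620 + 0.0054 + 0.0052 = 0.1550
Σp_1ᵢ² = 0.12² + 0.25² + 0.10² + 0.27² + 0.26² = 0.0144 + 0.0625 + 0.0100 + 0.0729 + 0.0676 = 0.2274
Σp_2ᵢ² = 0.02² + 0.32² + 0.62² + 0.02² + 0.02² = 0.0004 + 0.1024 + 0.3844 + 0.0004 + 0.0004 = 0.4880
O = 0.1550 / √(0.2274 × 0.4880) = 0.1550 / 0.33312 = 0.4653

0.47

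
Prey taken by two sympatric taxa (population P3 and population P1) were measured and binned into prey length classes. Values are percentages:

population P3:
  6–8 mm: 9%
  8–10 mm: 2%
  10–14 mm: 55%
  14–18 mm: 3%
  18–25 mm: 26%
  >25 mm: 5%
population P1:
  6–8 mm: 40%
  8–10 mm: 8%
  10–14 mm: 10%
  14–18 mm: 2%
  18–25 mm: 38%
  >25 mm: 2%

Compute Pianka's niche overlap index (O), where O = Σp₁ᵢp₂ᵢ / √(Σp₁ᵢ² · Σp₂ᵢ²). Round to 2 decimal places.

Convert percentages to proportions (divide by 100).
Σ p₁ᵢp₂ᵢ = 0.0360 + 0.0016 + 0.0550 + 0.0006 + 0.0988 + 0.0010 = 0.1930
Σp_1ᵢ² = 0.09² + 0.02² + 0.55² + 0.03² + 0.26² + 0.05² = 0.0081 + 0.0004 + 0.3025 + 0.0009 + 0.0676 + 0.0025 = 0.3820
Σp_2ᵢ² = 0.40² + 0.08² + 0.10² + 0.02² + 0.38² + 0.02² = 0.1600 + 0.0064 + 0.0100 + 0.0004 + 0.1444 + 0.0004 = 0.3216
O = 0.1930 / √(0.3820 × 0.3216) = 0.1930 / 0.35050 = 0.5506

0.55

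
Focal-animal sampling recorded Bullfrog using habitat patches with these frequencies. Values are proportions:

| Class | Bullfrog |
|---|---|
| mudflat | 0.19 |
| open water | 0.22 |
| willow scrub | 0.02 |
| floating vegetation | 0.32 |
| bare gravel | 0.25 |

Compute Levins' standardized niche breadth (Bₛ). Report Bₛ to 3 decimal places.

Σpᵢ² = 0.19² + 0.22² + 0.02² + 0.32² + 0.25² = 0.0361 + 0.0484 + 0.0004 + 0.1024 + 0.0625 = 0.2498
B = 1 / 0.2498 = 4.00320
Bₛ = (B − 1)/(n − 1) = (4.00320 − 1)/(5 − 1) = 3.00320/4 = 0.75080

0.751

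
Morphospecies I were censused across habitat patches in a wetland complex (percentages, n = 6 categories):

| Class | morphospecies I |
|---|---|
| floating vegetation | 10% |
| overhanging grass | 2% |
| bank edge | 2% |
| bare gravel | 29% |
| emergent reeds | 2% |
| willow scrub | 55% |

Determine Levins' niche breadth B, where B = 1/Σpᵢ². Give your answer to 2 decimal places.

Convert percentages to proportions (divide by 100).
Σpᵢ² = 0.10² + 0.02² + 0.02² + 0.29² + 0.02² + 0.55² = 0.0100 + 0.0004 + 0.0004 + 0.0841 + 0.0004 + 0.3025 = 0.3978
B = 1 / 0.3978 = 2.5138

2.51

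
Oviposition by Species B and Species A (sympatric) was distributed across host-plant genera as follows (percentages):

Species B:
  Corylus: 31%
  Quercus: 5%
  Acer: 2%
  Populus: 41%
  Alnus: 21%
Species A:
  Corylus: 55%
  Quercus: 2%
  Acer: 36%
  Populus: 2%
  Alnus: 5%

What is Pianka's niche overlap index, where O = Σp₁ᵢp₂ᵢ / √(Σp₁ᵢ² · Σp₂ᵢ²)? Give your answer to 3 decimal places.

0.536

Convert percentages to proportions (divide by 100).
Σ p₁ᵢp₂ᵢ = 0.1705 + 0.0010 + 0.0072 + 0.0082 + 0.0105 = 0.1974
Σp_1ᵢ² = 0.31² + 0.05² + 0.02² + 0.41² + 0.21² = 0.0961 + 0.0025 + 0.0004 + 0.1681 + 0.0441 = 0.3112
Σp_2ᵢ² = 0.55² + 0.02² + 0.36² + 0.02² + 0.05² = 0.3025 + 0.0004 + 0.1296 + 0.0004 + 0.0025 = 0.4354
O = 0.1974 / √(0.3112 × 0.4354) = 0.1974 / 0.368098 = 0.53627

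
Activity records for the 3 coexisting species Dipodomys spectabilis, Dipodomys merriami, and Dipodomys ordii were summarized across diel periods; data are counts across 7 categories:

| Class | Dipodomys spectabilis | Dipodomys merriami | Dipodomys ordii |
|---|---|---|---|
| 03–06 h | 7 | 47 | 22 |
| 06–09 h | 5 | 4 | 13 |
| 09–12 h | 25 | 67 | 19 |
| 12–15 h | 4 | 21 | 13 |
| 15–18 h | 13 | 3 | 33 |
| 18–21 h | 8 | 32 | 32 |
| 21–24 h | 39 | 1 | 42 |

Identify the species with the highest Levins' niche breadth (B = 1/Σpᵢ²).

Dipodomys ordii

Proportions for Dipodomys spectabilis (n=101): 7/101=0.0693, 5/101=0.0495, 25/101=0.2475, 4/101=0.0396, 13/101=0.1287, 8/101=0.0792, 39/101=0.3861
Proportions for Dipodomys merriami (n=175): 47/175=0.2686, 4/175=0.0229, 67/175=0.3829, 21/175=0.1200, 3/175=0.0171, 32/175=0.1829, 1/175=0.0057
Proportions for Dipodomys ordii (n=174): 22/174=0.1264, 13/174=0.0747, 19/174=0.1092, 13/174=0.0747, 33/174=0.1897, 32/174=0.1839, 42/174=0.2414
Σp_specᵢ² = 0.0693² + 0.0495² + 0.2475² + 0.0396² + 0.1287² + 0.0792² + 0.3861² = 0.004802 + 0.002450 + 0.061256 + 0.001568 + 0.016564 + 0.006273 + 0.149073 = 0.241986
B_spec = 1 / 0.241986 = 4.1325
Σp_merrᵢ² = 0.2686² + 0.0229² + 0.3829² + 0.1200² + 0.0171² + 0.1829² + 0.0057² = 0.072146 + 0.000524 + 0.146612 + 0.014400 + 0.000292 + 0.033452 + 0.000032 = 0.267458
B_merr = 1 / 0.267458 = 3.7389
Σp_ordiᵢ² = 0.1264² + 0.0747² + 0.1092² + 0.0747² + 0.1897² + 0.1839² + 0.2414² = 0.015977 + 0.005580 + 0.011925 + 0.005580 + 0.035986 + 0.033819 + 0.058274 = 0.167141
B_ordi = 1 / 0.167141 = 5.9830
Highest B → broadest niche (most generalist): Dipodomys ordii (B = 5.98).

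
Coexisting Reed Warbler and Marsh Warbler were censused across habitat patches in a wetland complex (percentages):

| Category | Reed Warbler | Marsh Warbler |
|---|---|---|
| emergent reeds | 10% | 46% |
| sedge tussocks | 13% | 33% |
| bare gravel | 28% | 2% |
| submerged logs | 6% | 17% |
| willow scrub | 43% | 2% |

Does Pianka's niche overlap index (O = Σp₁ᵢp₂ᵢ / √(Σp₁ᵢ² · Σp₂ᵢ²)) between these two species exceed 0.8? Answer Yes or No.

No

Convert percentages to proportions (divide by 100).
Σ p₁ᵢp₂ᵢ = 0.0460 + 0.0429 + 0.0056 + 0.0102 + 0.0086 = 0.1133
Σp_1ᵢ² = 0.10² + 0.13² + 0.28² + 0.06² + 0.43² = 0.0100 + 0.0169 + 0.0784 + 0.0036 + 0.1849 = 0.2938
Σp_2ᵢ² = 0.46² + 0.33² + 0.02² + 0.17² + 0.02² = 0.2116 + 0.1089 + 0.0004 + 0.0289 + 0.0004 = 0.3502
O = 0.1133 / √(0.2938 × 0.3502) = 0.1133 / 0.32076 = 0.3532
O = 0.3532 < 0.8 → No.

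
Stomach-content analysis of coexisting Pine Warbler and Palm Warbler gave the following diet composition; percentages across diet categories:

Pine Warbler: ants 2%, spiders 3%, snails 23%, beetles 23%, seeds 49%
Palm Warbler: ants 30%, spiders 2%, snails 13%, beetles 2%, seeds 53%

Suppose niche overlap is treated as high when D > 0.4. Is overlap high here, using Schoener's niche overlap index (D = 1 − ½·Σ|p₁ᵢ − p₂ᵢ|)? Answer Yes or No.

Convert percentages to proportions (divide by 100).
Σ|p₁ᵢ − p₂ᵢ| = 0.28 + 0.01 + 0.10 + 0.21 + 0.04 = 0.64
D = 1 − ½ × 0.64 = 1 − 0.320 = 0.6800
D = 0.6800 > 0.4 → Yes.

Yes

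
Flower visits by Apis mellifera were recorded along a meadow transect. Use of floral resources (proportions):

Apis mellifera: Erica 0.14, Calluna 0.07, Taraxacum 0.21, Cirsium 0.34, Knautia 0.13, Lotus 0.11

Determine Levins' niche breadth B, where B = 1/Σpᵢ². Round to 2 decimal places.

4.69

Σpᵢ² = 0.14² + 0.07² + 0.21² + 0.34² + 0.13² + 0.11² = 0.0196 + 0.0049 + 0.0441 + 0.1156 + 0.0169 + 0.0121 = 0.2132
B = 1 / 0.2132 = 4.6904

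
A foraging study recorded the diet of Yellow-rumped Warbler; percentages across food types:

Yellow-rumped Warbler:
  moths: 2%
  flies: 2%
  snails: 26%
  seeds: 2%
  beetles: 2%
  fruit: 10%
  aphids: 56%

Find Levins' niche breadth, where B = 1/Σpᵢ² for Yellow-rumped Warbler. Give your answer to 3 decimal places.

Convert percentages to proportions (divide by 100).
Σpᵢ² = 0.02² + 0.02² + 0.26² + 0.02² + 0.02² + 0.10² + 0.56² = 0.0004 + 0.0004 + 0.0676 + 0.0004 + 0.0004 + 0.0100 + 0.3136 = 0.3928
B = 1 / 0.3928 = 2.54582

2.546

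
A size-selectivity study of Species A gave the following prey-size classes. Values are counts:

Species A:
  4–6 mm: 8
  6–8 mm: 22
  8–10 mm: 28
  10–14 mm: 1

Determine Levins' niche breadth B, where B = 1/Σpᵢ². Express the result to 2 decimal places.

Proportions for Species A (n=59): 8/59=0.1356, 22/59=0.3729, 28/59=0.4746, 1/59=0.0169
Σpᵢ² = 0.1356² + 0.3729² + 0.4746² + 0.0169² = 0.018387 + 0.139054 + 0.225245 + 0.000286 = 0.382972
B = 1 / 0.382972 = 2.6112

2.61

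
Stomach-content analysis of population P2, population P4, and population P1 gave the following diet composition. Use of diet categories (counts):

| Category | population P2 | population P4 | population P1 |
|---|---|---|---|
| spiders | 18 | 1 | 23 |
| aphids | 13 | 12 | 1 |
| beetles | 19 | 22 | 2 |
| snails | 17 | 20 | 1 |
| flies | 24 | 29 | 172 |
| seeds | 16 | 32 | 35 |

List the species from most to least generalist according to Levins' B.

population P2 > population P4 > population P1

Proportions for population P2 (n=107): 18/107=0.1682, 13/107=0.1215, 19/107=0.1776, 17/107=0.1589, 24/107=0.2243, 16/107=0.1495
Proportions for population P4 (n=116): 1/116=0.0086, 12/116=0.1034, 22/116=0.1897, 20/116=0.1724, 29/116=0.2500, 32/116=0.2759
Proportions for population P1 (n=234): 23/234=0.0983, 1/234=0.0043, 2/234=0.0085, 1/234=0.0043, 172/234=0.7350, 35/234=0.1496
Σp_P2ᵢ² = 0.1682² + 0.1215² + 0.1776² + 0.1589² + 0.2243² + 0.1495² = 0.028291 + 0.014762 + 0.031542 + 0.025249 + 0.050310 + 0.022350 = 0.172504
B_P2 = 1 / 0.172504 = 5.7970
Σp_P4ᵢ² = 0.0086² + 0.1034² + 0.1897² + 0.1724² + 0.2500² + 0.2759² = 0.000074 + 0.010692 + 0.035986 + 0.029722 + 0.062500 + 0.076121 = 0.215095
B_P4 = 1 / 0.215095 = 4.6491
Σp_P1ᵢ² = 0.0983² + 0.0043² + 0.0085² + 0.0043² + 0.7350² + 0.1496² = 0.009663 + 0.000018 + 0.000072 + 0.000018 + 0.540225 + 0.022380 = 0.572376
B_P1 = 1 / 0.572376 = 1.7471
Ranking by B (broadest → narrowest): population P2 (5.80) > population P4 (4.65) > population P1 (1.75)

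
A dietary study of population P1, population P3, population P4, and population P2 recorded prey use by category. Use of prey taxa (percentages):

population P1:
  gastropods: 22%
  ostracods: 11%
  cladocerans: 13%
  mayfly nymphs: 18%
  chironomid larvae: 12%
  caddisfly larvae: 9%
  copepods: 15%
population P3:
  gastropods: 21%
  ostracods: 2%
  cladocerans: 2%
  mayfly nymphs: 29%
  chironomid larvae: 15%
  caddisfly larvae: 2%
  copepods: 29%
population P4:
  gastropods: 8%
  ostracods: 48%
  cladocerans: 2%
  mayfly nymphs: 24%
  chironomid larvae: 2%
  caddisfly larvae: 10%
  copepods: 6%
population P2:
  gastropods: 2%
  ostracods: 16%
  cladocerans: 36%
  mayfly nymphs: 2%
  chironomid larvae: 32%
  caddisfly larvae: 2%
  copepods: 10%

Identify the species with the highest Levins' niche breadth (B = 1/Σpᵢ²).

Convert percentages to proportions (divide by 100).
Σp_P1ᵢ² = 0.22² + 0.11² + 0.13² + 0.18² + 0.12² + 0.09² + 0.15² = 0.0484 + 0.0121 + 0.0169 + 0.0324 + 0.0144 + 0.0081 + 0.0225 = 0.1548
B_P1 = 1 / 0.1548 = 6.4599
Σp_P3ᵢ² = 0.21² + 0.02² + 0.02² + 0.29² + 0.15² + 0.02² + 0.29² = 0.0441 + 0.0004 + 0.0004 + 0.0841 + 0.0225 + 0.0004 + 0.0841 = 0.2360
B_P3 = 1 / 0.2360 = 4.2373
Σp_P4ᵢ² = 0.08² + 0.48² + 0.02² + 0.24² + 0.02² + 0.10² + 0.06² = 0.0064 + 0.2304 + 0.0004 + 0.0576 + 0.0004 + 0.0100 + 0.0036 = 0.3088
B_P4 = 1 / 0.3088 = 3.2383
Σp_P2ᵢ² = 0.02² + 0.16² + 0.36² + 0.02² + 0.32² + 0.02² + 0.10² = 0.0004 + 0.0256 + 0.1296 + 0.0004 + 0.1024 + 0.0004 + 0.0100 = 0.2688
B_P2 = 1 / 0.2688 = 3.7202
Highest B → broadest niche (most generalist): population P1 (B = 6.46).

population P1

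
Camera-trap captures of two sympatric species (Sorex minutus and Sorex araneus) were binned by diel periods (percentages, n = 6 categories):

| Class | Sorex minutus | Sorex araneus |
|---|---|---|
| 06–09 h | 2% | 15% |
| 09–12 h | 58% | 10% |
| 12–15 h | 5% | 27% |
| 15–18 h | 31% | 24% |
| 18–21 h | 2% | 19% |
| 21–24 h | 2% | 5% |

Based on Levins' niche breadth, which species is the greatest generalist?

Convert percentages to proportions (divide by 100).
Σp_minuᵢ² = 0.02² + 0.58² + 0.05² + 0.31² + 0.02² + 0.02² = 0.0004 + 0.3364 + 0.0025 + 0.0961 + 0.0004 + 0.0004 = 0.4362
B_minu = 1 / 0.4362 = 2.2925
Σp_aranᵢ² = 0.15² + 0.10² + 0.27² + 0.24² + 0.19² + 0.05² = 0.0225 + 0.0100 + 0.0729 + 0.0576 + 0.0361 + 0.0025 = 0.2016
B_aran = 1 / 0.2016 = 4.9603
Highest B → broadest niche (most generalist): Sorex araneus (B = 4.96).

Sorex araneus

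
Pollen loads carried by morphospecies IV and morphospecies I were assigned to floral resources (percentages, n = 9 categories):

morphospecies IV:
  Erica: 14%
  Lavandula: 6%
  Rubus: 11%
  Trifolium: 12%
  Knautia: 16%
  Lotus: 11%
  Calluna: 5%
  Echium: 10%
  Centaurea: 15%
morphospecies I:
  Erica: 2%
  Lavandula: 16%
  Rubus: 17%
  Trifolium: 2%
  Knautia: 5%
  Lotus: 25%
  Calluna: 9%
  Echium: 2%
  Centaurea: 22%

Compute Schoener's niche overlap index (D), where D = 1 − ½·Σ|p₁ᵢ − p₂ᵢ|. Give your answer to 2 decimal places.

Convert percentages to proportions (divide by 100).
Σ|p₁ᵢ − p₂ᵢ| = 0.12 + 0.10 + 0.06 + 0.10 + 0.11 + 0.14 + 0.04 + 0.08 + 0.07 = 0.82
D = 1 − ½ × 0.82 = 1 − 0.410 = 0.5900

0.59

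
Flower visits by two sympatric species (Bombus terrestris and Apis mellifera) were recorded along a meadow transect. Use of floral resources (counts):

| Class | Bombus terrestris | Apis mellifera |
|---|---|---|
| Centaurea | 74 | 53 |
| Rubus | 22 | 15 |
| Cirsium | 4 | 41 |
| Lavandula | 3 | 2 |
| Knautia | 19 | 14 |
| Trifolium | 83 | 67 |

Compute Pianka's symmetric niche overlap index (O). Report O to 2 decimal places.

Proportions for Bombus terrestris (n=205): 74/205=0.3610, 22/205=0.1073, 4/205=0.0195, 3/205=0.0146, 19/205=0.0927, 83/205=0.4049
Proportions for Apis mellifera (n=192): 53/192=0.2760, 15/192=0.0781, 41/192=0.2135, 2/192=0.0104, 14/192=0.0729, 67/192=0.3490
Σ p₁ᵢp₂ᵢ = 0.099636 + 0.008380 + 0.004163 + 0.000152 + 0.006758 + 0.141310 = 0.260399
Σp_1ᵢ² = 0.3610² + 0.1073² + 0.0195² + 0.0146² + 0.0927² + 0.4049² = 0.130321 + 0.011513 + 0.000380 + 0.000213 + 0.008593 + 0.163944 = 0.314964
Σp_2ᵢ² = 0.2760² + 0.0781² + 0.2135² + 0.0104² + 0.0729² + 0.3490² = 0.076176 + 0.006100 + 0.045582 + 0.000108 + 0.005314 + 0.121801 = 0.255081
O = 0.260399 / √(0.314964 × 0.255081) = 0.260399 / 0.2834455 = 0.9187

0.92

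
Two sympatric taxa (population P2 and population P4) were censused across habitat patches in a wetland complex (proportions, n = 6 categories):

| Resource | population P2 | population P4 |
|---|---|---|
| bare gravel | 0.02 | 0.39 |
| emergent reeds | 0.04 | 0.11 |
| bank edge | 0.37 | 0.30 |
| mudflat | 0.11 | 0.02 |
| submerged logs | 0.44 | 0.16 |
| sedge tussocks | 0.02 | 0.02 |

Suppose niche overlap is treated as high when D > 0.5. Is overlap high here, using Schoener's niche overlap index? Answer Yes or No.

Σ|p₁ᵢ − p₂ᵢ| = 0.37 + 0.07 + 0.07 + 0.09 + 0.28 + 0.00 = 0.88
D = 1 − ½ × 0.88 = 1 − 0.440 = 0.5600
D = 0.5600 > 0.5 → Yes.

Yes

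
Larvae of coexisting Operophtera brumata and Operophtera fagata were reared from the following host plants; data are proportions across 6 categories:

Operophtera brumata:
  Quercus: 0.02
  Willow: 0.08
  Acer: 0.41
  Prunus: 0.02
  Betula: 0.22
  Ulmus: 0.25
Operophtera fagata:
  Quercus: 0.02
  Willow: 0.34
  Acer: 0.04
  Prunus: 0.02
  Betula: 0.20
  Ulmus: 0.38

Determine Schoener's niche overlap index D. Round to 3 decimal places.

Σ|p₁ᵢ − p₂ᵢ| = 0.00 + 0.26 + 0.37 + 0.00 + 0.02 + 0.13 = 0.78
D = 1 − ½ × 0.78 = 1 − 0.390 = 0.61000

0.610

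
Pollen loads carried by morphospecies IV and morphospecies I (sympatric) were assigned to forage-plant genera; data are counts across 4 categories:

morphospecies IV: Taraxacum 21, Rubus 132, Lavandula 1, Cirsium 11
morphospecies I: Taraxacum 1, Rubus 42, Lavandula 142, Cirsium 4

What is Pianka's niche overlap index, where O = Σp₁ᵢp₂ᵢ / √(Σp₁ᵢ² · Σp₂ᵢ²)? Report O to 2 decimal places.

Proportions for morphospecies IV (n=165): 21/165=0.1273, 132/165=0.8000, 1/165=0.0061, 11/165=0.0667
Proportions for morphospecies I (n=189): 1/189=0.0053, 42/189=0.2222, 142/189=0.7513, 4/189=0.0212
Σ p₁ᵢp₂ᵢ = 0.000675 + 0.177760 + 0.004583 + 0.001414 = 0.184432
Σp_1ᵢ² = 0.1273² + 0.8000² + 0.0061² + 0.0667² = 0.016205 + 0.640000 + 0.000037 + 0.004449 = 0.660691
Σp_2ᵢ² = 0.0053² + 0.2222² + 0.7513² + 0.0212² = 0.000028 + 0.049373 + 0.564452 + 0.000449 = 0.614302
O = 0.184432 / √(0.660691 × 0.614302) = 0.184432 / 0.6370744 = 0.2895

0.29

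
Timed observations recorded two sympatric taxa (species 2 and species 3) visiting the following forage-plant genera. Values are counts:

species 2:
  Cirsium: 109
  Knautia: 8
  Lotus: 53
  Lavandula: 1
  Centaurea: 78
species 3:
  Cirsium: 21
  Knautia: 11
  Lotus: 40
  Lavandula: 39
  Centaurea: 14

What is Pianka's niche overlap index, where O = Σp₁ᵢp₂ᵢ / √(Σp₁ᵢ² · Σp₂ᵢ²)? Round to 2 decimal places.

0.63

Proportions for species 2 (n=249): 109/249=0.4378, 8/249=0.0321, 53/249=0.2129, 1/249=0.0040, 78/249=0.3133
Proportions for species 3 (n=125): 21/125=0.1680, 11/125=0.0880, 40/125=0.3200, 39/125=0.3120, 14/125=0.1120
Σ p₁ᵢp₂ᵢ = 0.073550 + 0.002825 + 0.068128 + 0.001248 + 0.035090 = 0.180841
Σp_1ᵢ² = 0.4378² + 0.0321² + 0.2129² + 0.0040² + 0.3133² = 0.191669 + 0.001030 + 0.045326 + 0.000016 + 0.098157 = 0.336198
Σp_2ᵢ² = 0.1680² + 0.0880² + 0.3200² + 0.3120² + 0.1120² = 0.028224 + 0.007744 + 0.102400 + 0.097344 + 0.012544 = 0.248256
O = 0.180841 / √(0.336198 × 0.248256) = 0.180841 / 0.2888999 = 0.6260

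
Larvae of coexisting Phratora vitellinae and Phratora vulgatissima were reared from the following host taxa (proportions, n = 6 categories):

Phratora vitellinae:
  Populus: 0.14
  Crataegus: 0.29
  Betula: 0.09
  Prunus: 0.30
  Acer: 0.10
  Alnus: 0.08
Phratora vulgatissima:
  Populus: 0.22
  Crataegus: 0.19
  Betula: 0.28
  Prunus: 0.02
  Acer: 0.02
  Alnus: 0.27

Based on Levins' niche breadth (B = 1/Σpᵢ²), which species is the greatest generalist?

Σp_viteᵢ² = 0.14² + 0.29² + 0.09² + 0.30² + 0.10² + 0.08² = 0.0196 + 0.0841 + 0.0081 + 0.0900 + 0.0100 + 0.0064 = 0.2182
B_vite = 1 / 0.2182 = 4.5830
Σp_vulgᵢ² = 0.22² + 0.19² + 0.28² + 0.02² + 0.02² + 0.27² = 0.0484 + 0.0361 + 0.0784 + 0.0004 + 0.0004 + 0.0729 = 0.2366
B_vulg = 1 / 0.2366 = 4.2265
Highest B → broadest niche (most generalist): Phratora vitellinae (B = 4.58).

Phratora vitellinae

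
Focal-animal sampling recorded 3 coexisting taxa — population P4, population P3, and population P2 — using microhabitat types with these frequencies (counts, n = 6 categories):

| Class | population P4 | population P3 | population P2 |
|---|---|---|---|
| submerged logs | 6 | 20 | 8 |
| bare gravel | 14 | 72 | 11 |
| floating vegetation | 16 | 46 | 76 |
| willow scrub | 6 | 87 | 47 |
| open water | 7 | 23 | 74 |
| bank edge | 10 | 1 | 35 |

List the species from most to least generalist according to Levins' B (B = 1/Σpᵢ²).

population P4 > population P2 > population P3

Proportions for population P4 (n=59): 6/59=0.1017, 14/59=0.2373, 16/59=0.2712, 6/59=0.1017, 7/59=0.1186, 10/59=0.1695
Proportions for population P3 (n=249): 20/249=0.0803, 72/249=0.2892, 46/249=0.1847, 87/249=0.3494, 23/249=0.0924, 1/249=0.0040
Proportions for population P2 (n=251): 8/251=0.0319, 11/251=0.0438, 76/251=0.3028, 47/251=0.1873, 74/251=0.2948, 35/251=0.1394
Σp_P4ᵢ² = 0.1017² + 0.2373² + 0.2712² + 0.1017² + 0.1186² + 0.1695² = 0.010343 + 0.056311 + 0.073549 + 0.010343 + 0.014066 + 0.028730 = 0.193342
B_P4 = 1 / 0.193342 = 5.1722
Σp_P3ᵢ² = 0.0803² + 0.2892² + 0.1847² + 0.3494² + 0.0924² + 0.0040² = 0.006448 + 0.083637 + 0.034114 + 0.122080 + 0.008538 + 0.000016 = 0.254833
B_P3 = 1 / 0.254833 = 3.9241
Σp_P2ᵢ² = 0.0319² + 0.0438² + 0.3028² + 0.1873² + 0.2948² + 0.1394² = 0.001018 + 0.001918 + 0.091688 + 0.035081 + 0.086907 + 0.019432 = 0.236044
B_P2 = 1 / 0.236044 = 4.2365
Ranking by B (broadest → narrowest): population P4 (5.17) > population P2 (4.24) > population P3 (3.92)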